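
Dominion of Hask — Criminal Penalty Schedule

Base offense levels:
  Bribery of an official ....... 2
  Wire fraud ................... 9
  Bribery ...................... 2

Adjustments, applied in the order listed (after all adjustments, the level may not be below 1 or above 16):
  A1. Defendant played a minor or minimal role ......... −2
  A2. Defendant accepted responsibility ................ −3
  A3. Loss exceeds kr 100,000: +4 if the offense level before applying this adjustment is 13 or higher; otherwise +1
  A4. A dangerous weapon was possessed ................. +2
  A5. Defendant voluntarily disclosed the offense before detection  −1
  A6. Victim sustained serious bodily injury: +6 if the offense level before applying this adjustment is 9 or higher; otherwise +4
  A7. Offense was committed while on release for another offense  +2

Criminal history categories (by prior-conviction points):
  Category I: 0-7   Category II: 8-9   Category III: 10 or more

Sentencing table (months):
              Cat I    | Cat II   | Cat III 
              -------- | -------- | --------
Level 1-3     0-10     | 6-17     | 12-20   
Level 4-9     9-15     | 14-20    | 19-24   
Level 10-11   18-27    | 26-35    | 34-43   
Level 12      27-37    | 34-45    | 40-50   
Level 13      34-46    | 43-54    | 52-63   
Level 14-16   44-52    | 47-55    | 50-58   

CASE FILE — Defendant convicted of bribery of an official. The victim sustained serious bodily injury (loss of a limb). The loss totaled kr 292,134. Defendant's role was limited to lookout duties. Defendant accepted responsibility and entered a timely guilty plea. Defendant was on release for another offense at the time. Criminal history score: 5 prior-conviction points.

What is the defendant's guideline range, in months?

9-15 months

Base offense level for bribery of an official: 2.
A1 applies: 2 − 2 = 0.
A2 applies: 0 − 3 = -3.
A3 applies (level before this adjustment is -3 < 13, so +1): -3 + 1 = -2.
A6 applies (level before this adjustment is -2 < 9, so +4): -2 + 4 = 2.
A7 applies: 2 + 2 = 4.
Final offense level: 4.
Criminal history: 5 prior points → Category I (0-7).
Level 4 falls in the 4-9 band.
Grid: Level 4-9 × Category I = 9-15 months.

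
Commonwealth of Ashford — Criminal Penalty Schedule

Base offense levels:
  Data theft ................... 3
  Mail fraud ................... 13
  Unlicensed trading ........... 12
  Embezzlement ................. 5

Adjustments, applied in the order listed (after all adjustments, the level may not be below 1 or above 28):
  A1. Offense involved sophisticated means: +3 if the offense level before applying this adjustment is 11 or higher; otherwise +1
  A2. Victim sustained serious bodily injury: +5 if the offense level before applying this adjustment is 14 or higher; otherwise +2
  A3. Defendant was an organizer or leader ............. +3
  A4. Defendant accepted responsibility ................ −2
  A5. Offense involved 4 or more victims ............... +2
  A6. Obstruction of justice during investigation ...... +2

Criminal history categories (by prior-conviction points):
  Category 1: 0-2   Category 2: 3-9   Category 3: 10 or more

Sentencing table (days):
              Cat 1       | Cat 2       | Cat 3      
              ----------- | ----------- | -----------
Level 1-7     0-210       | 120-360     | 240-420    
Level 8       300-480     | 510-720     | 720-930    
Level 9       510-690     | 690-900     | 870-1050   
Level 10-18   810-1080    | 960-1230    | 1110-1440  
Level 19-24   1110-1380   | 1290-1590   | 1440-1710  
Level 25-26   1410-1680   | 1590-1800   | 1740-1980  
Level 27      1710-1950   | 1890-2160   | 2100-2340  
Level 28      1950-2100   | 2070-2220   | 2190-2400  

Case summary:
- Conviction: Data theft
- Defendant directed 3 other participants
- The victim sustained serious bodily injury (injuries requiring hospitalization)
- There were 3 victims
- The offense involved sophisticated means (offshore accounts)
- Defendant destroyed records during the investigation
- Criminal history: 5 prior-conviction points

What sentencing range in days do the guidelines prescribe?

960-1230 days

Base offense level for data theft: 3.
A1 applies (level before this adjustment is 3 < 11, so +1): 3 + 1 = 4.
A2 applies (level before this adjustment is 4 < 14, so +2): 4 + 2 = 6.
A3 applies: 6 + 3 = 9.
A4 does not apply.
A6 applies: 9 + 2 = 11.
Final offense level: 11.
Criminal history: 5 prior points → Category 2 (3-9).
Level 11 falls in the 10-18 band.
Grid: Level 10-18 × Category 2 = 960-1230 days.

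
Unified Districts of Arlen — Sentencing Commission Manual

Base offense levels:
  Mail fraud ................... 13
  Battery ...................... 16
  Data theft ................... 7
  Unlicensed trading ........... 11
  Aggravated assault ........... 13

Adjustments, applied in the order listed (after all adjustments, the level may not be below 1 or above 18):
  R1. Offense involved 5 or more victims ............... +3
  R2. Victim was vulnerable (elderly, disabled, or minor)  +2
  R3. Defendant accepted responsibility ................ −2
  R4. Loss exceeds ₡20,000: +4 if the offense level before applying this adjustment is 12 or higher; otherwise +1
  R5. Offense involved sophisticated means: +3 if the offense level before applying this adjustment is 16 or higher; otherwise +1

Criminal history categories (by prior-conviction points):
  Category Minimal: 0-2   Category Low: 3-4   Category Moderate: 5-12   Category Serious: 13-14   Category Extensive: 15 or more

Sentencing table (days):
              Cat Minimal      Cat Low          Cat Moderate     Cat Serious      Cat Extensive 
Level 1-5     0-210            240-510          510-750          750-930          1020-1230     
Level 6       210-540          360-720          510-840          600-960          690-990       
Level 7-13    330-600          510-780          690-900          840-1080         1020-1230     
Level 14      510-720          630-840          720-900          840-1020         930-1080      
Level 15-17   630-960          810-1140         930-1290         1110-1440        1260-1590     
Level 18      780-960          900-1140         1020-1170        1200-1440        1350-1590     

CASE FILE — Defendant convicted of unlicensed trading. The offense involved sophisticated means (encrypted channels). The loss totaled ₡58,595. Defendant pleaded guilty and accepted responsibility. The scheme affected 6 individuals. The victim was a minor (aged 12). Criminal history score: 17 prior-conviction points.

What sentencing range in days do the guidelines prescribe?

Base offense level for unlicensed trading: 11.
R1 applies: 11 + 3 = 14.
R2 applies: 14 + 2 = 16.
R3 applies: 16 − 2 = 14.
R4 applies (level before this adjustment is 14 ≥ 12, so +4): 14 + 4 = 18.
R5 applies (level before this adjustment is 18 ≥ 16, so +3): 18 + 3 = 21.
Level 21 exceeds the maximum of 18; capped at 18.
Final offense level: 18.
Criminal history: 17 prior points → Category Extensive (15+).
Level 18 falls in the 18 band.
Grid: Level 18 × Category Extensive = 1350-1590 days.

1350-1590 days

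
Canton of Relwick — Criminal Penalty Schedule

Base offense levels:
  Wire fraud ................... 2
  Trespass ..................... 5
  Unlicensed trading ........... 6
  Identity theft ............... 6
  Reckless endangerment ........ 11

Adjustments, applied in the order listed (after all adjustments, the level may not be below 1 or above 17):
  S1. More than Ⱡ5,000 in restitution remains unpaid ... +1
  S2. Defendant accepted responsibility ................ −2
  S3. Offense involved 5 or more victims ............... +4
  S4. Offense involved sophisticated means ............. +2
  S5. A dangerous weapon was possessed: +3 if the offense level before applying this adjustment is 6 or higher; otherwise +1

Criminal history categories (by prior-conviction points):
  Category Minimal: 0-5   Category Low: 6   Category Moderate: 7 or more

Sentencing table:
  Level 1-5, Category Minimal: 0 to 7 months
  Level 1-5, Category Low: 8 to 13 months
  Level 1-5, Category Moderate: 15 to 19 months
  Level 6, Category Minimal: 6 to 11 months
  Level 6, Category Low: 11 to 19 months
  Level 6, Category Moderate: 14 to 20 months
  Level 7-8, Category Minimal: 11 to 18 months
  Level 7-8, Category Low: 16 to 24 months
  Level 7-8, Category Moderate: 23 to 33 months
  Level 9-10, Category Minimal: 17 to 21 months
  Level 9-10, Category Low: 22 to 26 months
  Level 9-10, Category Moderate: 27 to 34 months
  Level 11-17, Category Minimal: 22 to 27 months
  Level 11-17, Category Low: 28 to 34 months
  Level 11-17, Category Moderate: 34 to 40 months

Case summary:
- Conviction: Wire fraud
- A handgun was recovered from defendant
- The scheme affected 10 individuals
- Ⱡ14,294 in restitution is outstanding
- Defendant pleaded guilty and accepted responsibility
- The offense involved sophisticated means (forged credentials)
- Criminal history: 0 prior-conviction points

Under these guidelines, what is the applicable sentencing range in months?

Base offense level for wire fraud: 2.
S1 applies: 2 + 1 = 3.
S2 applies: 3 − 2 = 1.
S3 applies: 1 + 4 = 5.
S4 applies: 5 + 2 = 7.
S5 applies (level before this adjustment is 7 ≥ 6, so +3): 7 + 3 = 10.
Final offense level: 10.
Criminal history: 0 prior points → Category Minimal (0-5).
Level 10 falls in the 9-10 band.
Grid: Level 9-10 × Category Minimal = 17-21 months.

17-21 months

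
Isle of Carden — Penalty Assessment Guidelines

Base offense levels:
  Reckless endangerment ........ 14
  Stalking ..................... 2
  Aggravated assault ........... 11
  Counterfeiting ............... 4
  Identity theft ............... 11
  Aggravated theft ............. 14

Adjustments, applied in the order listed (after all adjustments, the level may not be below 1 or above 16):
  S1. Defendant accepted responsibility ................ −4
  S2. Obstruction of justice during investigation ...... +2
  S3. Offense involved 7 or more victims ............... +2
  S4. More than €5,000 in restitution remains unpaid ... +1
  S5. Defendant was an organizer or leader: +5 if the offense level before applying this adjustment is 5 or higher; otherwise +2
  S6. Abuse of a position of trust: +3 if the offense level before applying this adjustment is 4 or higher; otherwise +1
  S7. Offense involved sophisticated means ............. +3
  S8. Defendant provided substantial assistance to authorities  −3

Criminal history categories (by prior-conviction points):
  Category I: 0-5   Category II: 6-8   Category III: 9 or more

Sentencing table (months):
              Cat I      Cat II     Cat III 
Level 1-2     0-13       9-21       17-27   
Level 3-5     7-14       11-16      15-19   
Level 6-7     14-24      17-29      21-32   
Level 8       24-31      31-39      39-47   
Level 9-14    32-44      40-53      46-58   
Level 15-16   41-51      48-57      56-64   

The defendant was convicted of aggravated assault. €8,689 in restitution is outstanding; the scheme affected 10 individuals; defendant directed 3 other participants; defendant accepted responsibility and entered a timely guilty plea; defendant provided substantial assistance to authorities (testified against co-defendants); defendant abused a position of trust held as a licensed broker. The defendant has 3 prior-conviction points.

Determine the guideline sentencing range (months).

41-51 months

Base offense level for aggravated assault: 11.
S1 applies: 11 − 4 = 7.
S3 applies: 7 + 2 = 9.
S4 applies: 9 + 1 = 10.
S5 applies (level before this adjustment is 10 ≥ 5, so +5): 10 + 5 = 15.
S6 applies (level before this adjustment is 15 ≥ 4, so +3): 15 + 3 = 18.
S7 does not apply.
S8 applies: 18 − 3 = 15.
Final offense level: 15.
Criminal history: 3 prior points → Category I (0-5).
Level 15 falls in the 15-16 band.
Grid: Level 15-16 × Category I = 41-51 months.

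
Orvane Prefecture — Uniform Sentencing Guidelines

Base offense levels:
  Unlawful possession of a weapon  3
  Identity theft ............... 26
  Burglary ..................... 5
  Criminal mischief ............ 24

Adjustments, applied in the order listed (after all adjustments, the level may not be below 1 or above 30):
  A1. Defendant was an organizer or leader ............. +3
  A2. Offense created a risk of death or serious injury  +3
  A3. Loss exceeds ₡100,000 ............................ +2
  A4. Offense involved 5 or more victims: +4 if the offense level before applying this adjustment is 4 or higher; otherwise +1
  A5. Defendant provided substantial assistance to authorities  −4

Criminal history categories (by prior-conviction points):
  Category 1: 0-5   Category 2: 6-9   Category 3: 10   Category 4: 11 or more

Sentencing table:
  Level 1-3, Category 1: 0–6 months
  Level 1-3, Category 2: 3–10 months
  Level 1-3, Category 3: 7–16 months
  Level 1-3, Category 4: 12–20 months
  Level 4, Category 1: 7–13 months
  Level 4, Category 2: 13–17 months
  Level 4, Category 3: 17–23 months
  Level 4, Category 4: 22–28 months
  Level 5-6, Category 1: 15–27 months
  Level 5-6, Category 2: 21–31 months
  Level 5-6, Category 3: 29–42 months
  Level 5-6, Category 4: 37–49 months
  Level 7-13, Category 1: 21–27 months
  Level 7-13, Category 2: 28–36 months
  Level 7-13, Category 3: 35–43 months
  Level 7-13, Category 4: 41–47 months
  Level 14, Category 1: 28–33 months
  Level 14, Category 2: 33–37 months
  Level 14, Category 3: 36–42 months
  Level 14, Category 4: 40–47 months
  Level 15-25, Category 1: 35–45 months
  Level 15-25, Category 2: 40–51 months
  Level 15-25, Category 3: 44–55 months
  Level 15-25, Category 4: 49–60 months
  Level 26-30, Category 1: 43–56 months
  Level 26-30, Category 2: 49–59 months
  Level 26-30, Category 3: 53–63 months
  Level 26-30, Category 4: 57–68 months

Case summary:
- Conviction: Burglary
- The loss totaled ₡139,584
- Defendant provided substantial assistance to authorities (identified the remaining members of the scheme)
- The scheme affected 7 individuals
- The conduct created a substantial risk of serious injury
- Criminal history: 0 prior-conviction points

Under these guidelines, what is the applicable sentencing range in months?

21-27 months

Base offense level for burglary: 5.
A2 applies: 5 + 3 = 8.
A3 applies: 8 + 2 = 10.
A4 applies (level before this adjustment is 10 ≥ 4, so +4): 10 + 4 = 14.
A5 applies: 14 − 4 = 10.
Final offense level: 10.
Criminal history: 0 prior points → Category 1 (0-5).
Level 10 falls in the 7-13 band.
Grid: Level 7-13 × Category 1 = 21-27 months.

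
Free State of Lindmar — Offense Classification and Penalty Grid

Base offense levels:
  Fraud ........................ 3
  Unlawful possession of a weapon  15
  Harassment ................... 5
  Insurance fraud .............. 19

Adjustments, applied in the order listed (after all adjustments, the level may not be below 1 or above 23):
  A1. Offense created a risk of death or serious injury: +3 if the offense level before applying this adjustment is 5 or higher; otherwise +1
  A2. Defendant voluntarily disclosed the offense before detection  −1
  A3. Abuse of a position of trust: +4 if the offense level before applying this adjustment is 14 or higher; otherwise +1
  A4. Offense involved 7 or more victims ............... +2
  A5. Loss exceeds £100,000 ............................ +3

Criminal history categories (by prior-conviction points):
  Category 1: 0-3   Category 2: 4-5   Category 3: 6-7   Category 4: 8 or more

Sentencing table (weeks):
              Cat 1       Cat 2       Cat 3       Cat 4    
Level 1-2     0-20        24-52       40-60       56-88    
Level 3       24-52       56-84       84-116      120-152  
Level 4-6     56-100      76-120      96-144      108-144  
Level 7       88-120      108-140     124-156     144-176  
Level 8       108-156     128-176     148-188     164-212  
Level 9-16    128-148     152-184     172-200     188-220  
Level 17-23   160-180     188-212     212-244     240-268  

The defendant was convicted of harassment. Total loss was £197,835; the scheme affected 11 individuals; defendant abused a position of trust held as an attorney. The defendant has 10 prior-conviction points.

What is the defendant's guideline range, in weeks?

188-220 weeks

Base offense level for harassment: 5.
A2 does not apply.
A3 applies (level before this adjustment is 5 < 14, so +1): 5 + 1 = 6.
A4 applies: 6 + 2 = 8.
A5 applies: 8 + 3 = 11.
Final offense level: 11.
Criminal history: 10 prior points → Category 4 (8+).
Level 11 falls in the 9-16 band.
Grid: Level 9-16 × Category 4 = 188-220 weeks.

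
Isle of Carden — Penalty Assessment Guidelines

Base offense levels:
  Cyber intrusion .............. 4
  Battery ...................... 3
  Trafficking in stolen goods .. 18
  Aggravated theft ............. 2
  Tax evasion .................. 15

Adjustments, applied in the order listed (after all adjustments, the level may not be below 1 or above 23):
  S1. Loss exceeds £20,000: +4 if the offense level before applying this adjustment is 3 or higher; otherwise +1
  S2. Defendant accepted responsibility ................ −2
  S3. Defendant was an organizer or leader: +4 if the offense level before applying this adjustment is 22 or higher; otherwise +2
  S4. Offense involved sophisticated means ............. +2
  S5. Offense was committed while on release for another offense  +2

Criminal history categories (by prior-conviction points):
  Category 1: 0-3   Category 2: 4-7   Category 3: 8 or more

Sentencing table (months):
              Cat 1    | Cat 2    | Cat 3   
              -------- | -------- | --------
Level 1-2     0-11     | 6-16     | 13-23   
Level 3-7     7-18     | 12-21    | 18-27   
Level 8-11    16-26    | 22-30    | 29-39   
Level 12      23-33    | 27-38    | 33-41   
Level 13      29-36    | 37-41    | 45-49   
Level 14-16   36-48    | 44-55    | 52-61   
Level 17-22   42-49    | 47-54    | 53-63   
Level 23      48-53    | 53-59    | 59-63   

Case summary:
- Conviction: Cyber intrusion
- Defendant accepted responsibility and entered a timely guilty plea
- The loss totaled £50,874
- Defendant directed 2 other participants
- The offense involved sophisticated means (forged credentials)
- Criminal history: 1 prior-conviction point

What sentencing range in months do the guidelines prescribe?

16-26 months

Base offense level for cyber intrusion: 4.
S1 applies (level before this adjustment is 4 ≥ 3, so +4): 4 + 4 = 8.
S2 applies: 8 − 2 = 6.
S3 applies (level before this adjustment is 6 < 22, so +2): 6 + 2 = 8.
S4 applies: 8 + 2 = 10.
Final offense level: 10.
Criminal history: 1 prior point → Category 1 (0-3).
Level 10 falls in the 8-11 band.
Grid: Level 8-11 × Category 1 = 16-26 months.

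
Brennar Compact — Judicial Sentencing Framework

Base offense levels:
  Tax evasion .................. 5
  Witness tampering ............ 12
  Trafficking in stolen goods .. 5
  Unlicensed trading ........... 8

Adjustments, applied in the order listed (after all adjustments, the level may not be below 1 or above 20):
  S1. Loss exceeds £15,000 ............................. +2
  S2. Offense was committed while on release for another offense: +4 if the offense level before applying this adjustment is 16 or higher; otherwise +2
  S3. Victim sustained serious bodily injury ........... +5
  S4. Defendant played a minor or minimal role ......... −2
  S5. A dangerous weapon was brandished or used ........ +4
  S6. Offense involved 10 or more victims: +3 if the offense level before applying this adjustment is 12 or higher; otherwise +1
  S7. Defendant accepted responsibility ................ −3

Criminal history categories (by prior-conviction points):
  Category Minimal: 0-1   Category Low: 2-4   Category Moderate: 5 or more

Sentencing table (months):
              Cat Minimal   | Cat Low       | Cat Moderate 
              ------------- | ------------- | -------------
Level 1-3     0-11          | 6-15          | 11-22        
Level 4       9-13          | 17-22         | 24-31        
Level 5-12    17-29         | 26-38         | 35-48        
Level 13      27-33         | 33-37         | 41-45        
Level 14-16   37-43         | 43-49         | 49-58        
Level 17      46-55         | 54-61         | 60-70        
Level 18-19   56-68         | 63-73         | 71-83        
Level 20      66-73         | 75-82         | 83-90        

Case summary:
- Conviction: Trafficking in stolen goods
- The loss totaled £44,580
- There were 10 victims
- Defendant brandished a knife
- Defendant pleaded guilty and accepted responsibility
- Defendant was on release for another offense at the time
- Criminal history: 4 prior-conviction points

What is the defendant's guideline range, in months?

33-37 months

Base offense level for trafficking in stolen goods: 5.
S1 applies: 5 + 2 = 7.
S2 applies (level before this adjustment is 7 < 16, so +2): 7 + 2 = 9.
S4 does not apply.
S5 applies: 9 + 4 = 13.
S6 applies (level before this adjustment is 13 ≥ 12, so +3): 13 + 3 = 16.
S7 applies: 16 − 3 = 13.
Final offense level: 13.
Criminal history: 4 prior points → Category Low (2-4).
Level 13 falls in the 13 band.
Grid: Level 13 × Category Low = 33-37 months.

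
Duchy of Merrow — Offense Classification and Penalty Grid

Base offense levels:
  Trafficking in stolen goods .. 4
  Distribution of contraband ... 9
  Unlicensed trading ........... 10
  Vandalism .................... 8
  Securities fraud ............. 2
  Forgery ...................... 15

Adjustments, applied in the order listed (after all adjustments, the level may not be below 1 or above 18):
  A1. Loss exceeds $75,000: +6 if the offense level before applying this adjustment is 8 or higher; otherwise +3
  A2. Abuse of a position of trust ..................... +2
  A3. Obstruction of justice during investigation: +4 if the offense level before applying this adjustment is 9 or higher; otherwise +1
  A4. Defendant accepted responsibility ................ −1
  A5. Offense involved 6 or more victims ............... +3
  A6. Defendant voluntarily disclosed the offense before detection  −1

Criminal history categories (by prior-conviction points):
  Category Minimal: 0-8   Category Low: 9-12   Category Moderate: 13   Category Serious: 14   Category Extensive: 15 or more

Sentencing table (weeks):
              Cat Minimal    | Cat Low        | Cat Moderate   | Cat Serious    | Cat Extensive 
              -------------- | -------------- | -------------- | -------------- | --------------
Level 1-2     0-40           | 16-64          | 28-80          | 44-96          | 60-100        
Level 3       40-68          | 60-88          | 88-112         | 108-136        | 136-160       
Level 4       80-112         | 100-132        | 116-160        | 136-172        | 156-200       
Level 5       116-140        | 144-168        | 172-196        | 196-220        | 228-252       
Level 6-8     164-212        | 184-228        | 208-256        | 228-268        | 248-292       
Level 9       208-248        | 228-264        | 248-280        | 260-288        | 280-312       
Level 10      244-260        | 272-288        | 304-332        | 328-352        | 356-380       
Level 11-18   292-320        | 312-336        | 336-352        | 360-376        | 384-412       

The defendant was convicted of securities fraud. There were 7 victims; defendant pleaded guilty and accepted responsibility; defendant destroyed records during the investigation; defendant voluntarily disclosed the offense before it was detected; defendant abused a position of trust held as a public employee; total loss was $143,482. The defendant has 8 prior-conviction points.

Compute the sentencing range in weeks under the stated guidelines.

Base offense level for securities fraud: 2.
A1 applies (level before this adjustment is 2 < 8, so +3): 2 + 3 = 5.
A2 applies: 5 + 2 = 7.
A3 applies (level before this adjustment is 7 < 9, so +1): 7 + 1 = 8.
A4 applies: 8 − 1 = 7.
A5 applies: 7 + 3 = 10.
A6 applies: 10 − 1 = 9.
Final offense level: 9.
Criminal history: 8 prior points → Category Minimal (0-8).
Level 9 falls in the 9 band.
Grid: Level 9 × Category Minimal = 208-248 weeks.

208-248 weeks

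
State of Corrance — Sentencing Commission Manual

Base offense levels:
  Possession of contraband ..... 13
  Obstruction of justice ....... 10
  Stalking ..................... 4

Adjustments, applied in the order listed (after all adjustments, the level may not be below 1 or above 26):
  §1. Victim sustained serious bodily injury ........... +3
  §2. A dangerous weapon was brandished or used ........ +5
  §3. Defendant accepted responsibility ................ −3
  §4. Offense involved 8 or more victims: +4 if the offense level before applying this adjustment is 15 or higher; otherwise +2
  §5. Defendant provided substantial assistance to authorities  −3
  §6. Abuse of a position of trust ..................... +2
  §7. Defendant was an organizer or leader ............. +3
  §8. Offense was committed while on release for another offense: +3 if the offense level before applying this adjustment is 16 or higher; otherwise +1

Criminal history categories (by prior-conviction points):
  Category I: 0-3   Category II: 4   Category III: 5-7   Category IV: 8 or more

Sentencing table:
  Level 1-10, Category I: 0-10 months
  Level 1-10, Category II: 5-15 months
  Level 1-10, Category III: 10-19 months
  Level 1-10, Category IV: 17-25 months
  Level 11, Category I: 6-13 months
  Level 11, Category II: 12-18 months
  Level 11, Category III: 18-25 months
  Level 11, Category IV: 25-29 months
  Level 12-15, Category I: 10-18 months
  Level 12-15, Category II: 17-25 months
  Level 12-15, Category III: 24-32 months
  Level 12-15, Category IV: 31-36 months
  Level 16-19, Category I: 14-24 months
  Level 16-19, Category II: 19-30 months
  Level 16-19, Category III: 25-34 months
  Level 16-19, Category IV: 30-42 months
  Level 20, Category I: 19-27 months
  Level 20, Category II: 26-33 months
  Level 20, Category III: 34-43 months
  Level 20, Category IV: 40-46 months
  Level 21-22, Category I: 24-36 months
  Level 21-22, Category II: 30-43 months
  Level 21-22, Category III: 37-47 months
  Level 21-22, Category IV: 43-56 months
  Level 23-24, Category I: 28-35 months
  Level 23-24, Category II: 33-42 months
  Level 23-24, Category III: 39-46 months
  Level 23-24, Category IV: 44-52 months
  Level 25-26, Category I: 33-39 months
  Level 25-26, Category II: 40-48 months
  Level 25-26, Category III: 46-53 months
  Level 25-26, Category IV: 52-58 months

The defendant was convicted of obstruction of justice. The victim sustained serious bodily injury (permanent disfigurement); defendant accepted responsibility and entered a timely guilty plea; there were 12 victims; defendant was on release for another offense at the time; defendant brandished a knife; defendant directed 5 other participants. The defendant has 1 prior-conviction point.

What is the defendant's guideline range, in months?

33-39 months

Base offense level for obstruction of justice: 10.
§1 applies: 10 + 3 = 13.
§2 applies: 13 + 5 = 18.
§3 applies: 18 − 3 = 15.
§4 applies (level before this adjustment is 15 ≥ 15, so +4): 15 + 4 = 19.
§7 applies: 19 + 3 = 22.
§8 applies (level before this adjustment is 22 ≥ 16, so +3): 22 + 3 = 25.
Final offense level: 25.
Criminal history: 1 prior point → Category I (0-3).
Level 25 falls in the 25-26 band.
Grid: Level 25-26 × Category I = 33-39 months.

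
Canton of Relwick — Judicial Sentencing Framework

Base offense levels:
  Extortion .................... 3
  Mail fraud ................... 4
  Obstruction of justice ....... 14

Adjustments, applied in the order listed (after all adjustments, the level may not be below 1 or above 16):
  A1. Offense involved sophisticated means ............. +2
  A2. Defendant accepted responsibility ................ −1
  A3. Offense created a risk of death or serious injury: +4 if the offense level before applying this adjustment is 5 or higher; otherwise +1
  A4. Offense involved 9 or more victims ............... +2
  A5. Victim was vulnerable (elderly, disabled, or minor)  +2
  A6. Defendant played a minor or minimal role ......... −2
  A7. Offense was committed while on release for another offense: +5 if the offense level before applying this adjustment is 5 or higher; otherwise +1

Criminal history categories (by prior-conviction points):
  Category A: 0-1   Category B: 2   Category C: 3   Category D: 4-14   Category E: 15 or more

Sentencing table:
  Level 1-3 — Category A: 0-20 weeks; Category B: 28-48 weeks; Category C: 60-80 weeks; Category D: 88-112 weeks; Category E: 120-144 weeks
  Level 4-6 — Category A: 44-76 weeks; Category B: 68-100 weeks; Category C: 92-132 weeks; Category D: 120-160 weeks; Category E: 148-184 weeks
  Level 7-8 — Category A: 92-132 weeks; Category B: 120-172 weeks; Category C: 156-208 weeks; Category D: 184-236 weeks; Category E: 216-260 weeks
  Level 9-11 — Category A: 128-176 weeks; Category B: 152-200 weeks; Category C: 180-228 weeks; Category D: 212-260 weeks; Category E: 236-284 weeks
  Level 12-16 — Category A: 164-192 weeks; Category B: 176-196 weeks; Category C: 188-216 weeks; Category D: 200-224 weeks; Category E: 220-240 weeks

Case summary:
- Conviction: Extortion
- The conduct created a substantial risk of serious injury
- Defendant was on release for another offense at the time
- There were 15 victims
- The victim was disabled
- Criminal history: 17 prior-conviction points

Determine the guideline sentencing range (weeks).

220-240 weeks

Base offense level for extortion: 3.
A2 does not apply.
A3 applies (level before this adjustment is 3 < 5, so +1): 3 + 1 = 4.
A4 applies: 4 + 2 = 6.
A5 applies: 6 + 2 = 8.
A7 applies (level before this adjustment is 8 ≥ 5, so +5): 8 + 5 = 13.
Final offense level: 13.
Criminal history: 17 prior points → Category E (15+).
Level 13 falls in the 12-16 band.
Grid: Level 12-16 × Category E = 220-240 weeks.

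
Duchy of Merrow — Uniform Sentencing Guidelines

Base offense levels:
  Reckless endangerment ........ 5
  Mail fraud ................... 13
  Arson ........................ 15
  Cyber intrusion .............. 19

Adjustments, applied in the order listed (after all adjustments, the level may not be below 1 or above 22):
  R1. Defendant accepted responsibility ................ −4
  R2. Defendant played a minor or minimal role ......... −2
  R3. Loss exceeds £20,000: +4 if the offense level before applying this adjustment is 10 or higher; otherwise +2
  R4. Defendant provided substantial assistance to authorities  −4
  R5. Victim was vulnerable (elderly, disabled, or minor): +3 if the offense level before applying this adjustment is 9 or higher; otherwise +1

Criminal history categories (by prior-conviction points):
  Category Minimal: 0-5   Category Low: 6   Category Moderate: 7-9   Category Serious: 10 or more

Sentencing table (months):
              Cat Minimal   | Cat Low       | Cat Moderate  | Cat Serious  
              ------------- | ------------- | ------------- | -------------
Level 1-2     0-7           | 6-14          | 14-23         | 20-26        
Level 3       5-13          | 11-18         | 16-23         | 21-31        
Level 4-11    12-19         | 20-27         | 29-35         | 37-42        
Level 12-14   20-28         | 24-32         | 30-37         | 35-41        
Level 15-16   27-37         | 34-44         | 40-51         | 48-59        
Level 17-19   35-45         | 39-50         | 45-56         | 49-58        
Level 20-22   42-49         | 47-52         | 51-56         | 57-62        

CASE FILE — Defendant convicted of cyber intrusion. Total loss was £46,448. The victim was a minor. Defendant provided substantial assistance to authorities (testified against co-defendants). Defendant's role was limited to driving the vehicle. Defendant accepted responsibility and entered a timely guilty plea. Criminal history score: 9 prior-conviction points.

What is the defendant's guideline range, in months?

Base offense level for cyber intrusion: 19.
R1 applies: 19 − 4 = 15.
R2 applies: 15 − 2 = 13.
R3 applies (level before this adjustment is 13 ≥ 10, so +4): 13 + 4 = 17.
R4 applies: 17 − 4 = 13.
R5 applies (level before this adjustment is 13 ≥ 9, so +3): 13 + 3 = 16.
Final offense level: 16.
Criminal history: 9 prior points → Category Moderate (7-9).
Level 16 falls in the 15-16 band.
Grid: Level 15-16 × Category Moderate = 40-51 months.

40-51 months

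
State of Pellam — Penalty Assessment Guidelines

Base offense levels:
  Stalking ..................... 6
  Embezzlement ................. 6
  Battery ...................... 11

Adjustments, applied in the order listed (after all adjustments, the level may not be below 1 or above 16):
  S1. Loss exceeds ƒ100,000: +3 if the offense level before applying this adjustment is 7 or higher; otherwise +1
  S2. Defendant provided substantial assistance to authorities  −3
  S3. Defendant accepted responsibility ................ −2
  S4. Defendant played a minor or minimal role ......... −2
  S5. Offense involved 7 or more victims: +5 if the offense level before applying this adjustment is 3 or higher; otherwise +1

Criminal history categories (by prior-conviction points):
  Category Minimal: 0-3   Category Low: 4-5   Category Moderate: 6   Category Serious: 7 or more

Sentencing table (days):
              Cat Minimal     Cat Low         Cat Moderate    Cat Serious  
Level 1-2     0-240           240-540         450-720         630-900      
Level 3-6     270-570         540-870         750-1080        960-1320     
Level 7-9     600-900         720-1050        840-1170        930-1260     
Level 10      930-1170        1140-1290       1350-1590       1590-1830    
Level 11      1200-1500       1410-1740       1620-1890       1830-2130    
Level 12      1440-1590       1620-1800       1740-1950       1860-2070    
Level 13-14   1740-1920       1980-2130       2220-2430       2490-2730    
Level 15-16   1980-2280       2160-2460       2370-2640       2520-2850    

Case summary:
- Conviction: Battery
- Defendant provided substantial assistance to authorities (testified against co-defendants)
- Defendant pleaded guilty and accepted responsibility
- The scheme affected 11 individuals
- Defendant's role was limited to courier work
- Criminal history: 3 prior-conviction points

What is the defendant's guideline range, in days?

Base offense level for battery: 11.
S1 does not apply.
S2 applies: 11 − 3 = 8.
S3 applies: 8 − 2 = 6.
S4 applies: 6 − 2 = 4.
S5 applies (level before this adjustment is 4 ≥ 3, so +5): 4 + 5 = 9.
Final offense level: 9.
Criminal history: 3 prior points → Category Minimal (0-3).
Level 9 falls in the 7-9 band.
Grid: Level 7-9 × Category Minimal = 600-900 days.

600-900 days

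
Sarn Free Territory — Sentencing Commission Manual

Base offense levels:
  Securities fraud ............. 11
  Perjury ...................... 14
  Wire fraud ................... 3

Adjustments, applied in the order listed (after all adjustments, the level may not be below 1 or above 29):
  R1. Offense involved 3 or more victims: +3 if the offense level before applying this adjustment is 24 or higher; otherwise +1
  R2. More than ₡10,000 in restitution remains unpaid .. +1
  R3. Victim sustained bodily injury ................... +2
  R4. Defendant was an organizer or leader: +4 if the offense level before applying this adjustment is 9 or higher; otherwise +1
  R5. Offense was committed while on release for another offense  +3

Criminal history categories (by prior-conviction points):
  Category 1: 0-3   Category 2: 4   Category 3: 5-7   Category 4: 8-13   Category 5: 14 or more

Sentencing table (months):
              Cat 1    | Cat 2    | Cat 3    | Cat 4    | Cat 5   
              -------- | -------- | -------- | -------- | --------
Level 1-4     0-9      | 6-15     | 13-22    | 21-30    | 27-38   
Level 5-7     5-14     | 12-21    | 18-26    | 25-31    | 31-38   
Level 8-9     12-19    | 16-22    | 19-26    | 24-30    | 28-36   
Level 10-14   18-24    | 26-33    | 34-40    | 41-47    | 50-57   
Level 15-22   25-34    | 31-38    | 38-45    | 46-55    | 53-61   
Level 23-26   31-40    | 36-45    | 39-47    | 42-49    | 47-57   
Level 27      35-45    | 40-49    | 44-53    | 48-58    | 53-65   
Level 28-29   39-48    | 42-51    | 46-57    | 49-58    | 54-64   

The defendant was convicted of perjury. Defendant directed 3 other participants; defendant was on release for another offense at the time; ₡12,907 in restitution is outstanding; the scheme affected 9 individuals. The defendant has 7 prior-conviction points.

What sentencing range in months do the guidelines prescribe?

Base offense level for perjury: 14.
R1 applies (level before this adjustment is 14 < 24, so +1): 14 + 1 = 15.
R2 applies: 15 + 1 = 16.
R4 applies (level before this adjustment is 16 ≥ 9, so +4): 16 + 4 = 20.
R5 applies: 20 + 3 = 23.
Final offense level: 23.
Criminal history: 7 prior points → Category 3 (5-7).
Level 23 falls in the 23-26 band.
Grid: Level 23-26 × Category 3 = 39-47 months.

39-47 months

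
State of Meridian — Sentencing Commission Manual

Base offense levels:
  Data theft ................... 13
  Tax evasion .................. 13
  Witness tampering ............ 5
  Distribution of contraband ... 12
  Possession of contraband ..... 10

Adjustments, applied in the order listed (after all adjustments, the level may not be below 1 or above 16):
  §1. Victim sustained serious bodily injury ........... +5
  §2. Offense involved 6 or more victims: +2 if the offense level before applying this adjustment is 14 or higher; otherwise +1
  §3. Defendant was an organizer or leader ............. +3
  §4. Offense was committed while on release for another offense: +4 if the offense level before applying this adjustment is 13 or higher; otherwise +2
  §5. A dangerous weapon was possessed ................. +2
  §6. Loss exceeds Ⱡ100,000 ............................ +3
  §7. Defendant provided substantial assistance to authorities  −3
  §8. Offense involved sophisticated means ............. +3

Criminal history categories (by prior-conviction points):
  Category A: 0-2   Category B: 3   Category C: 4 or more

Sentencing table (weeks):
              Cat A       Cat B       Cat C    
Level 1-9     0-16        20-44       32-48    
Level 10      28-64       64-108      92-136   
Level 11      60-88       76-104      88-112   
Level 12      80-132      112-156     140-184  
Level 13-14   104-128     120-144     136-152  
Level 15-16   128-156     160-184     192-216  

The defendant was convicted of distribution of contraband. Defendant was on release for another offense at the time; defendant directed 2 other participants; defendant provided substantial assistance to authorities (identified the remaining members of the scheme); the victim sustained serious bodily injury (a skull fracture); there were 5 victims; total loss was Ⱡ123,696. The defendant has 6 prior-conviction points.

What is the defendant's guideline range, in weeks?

192-216 weeks

Base offense level for distribution of contraband: 12.
§1 applies: 12 + 5 = 17.
§3 applies: 17 + 3 = 20.
§4 applies (level before this adjustment is 20 ≥ 13, so +4): 20 + 4 = 24.
§6 applies: 24 + 3 = 27.
§7 applies: 27 − 3 = 24.
§8 does not apply.
Level 24 exceeds the maximum of 16; capped at 16.
Final offense level: 16.
Criminal history: 6 prior points → Category C (4+).
Level 16 falls in the 15-16 band.
Grid: Level 15-16 × Category C = 192-216 weeks.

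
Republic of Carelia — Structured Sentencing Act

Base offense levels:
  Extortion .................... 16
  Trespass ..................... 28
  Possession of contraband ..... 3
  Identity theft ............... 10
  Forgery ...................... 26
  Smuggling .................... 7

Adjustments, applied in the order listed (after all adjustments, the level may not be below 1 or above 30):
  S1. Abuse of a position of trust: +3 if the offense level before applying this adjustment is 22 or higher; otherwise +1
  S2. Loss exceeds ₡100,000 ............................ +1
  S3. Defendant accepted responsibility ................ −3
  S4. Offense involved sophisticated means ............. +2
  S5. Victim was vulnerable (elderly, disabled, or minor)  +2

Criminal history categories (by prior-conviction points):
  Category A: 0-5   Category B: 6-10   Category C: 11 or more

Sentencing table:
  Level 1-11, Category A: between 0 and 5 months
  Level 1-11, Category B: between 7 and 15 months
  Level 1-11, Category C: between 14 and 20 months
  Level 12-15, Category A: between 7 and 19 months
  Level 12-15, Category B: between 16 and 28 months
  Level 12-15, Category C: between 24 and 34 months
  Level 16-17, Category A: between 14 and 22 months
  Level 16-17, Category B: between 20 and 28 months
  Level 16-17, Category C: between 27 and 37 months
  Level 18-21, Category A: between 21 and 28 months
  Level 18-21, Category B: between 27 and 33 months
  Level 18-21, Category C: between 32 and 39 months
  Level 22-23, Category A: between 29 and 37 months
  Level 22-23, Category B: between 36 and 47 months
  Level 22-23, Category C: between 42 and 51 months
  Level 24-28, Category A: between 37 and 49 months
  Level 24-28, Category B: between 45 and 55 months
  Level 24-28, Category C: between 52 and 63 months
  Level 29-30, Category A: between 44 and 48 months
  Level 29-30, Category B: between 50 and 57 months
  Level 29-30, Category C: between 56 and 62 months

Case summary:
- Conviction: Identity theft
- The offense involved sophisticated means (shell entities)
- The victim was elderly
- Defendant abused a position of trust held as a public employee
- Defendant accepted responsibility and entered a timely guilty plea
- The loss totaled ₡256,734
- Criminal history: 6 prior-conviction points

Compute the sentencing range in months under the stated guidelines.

Base offense level for identity theft: 10.
S1 applies (level before this adjustment is 10 < 22, so +1): 10 + 1 = 11.
S2 applies: 11 + 1 = 12.
S3 applies: 12 − 3 = 9.
S4 applies: 9 + 2 = 11.
S5 applies: 11 + 2 = 13.
Final offense level: 13.
Criminal history: 6 prior points → Category B (6-10).
Level 13 falls in the 12-15 band.
Grid: Level 12-15 × Category B = 16-28 months.

16-28 months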